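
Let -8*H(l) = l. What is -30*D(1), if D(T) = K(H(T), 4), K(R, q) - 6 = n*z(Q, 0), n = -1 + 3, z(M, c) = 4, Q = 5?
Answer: -420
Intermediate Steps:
n = 2
H(l) = -l/8
K(R, q) = 14 (K(R, q) = 6 + 2*4 = 6 + 8 = 14)
D(T) = 14
-30*D(1) = -30*14 = -420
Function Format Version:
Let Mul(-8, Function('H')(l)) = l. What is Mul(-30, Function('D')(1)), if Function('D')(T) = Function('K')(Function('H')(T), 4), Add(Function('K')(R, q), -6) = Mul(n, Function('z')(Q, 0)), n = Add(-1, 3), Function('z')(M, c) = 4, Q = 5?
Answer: -420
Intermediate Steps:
n = 2
Function('H')(l) = Mul(Rational(-1, 8), l)
Function('K')(R, q) = 14 (Function('K')(R, q) = Add(6, Mul(2, 4)) = Add(6, 8) = 14)
Function('D')(T) = 14
Mul(-30, Function('D')(1)) = Mul(-30, 14) = -420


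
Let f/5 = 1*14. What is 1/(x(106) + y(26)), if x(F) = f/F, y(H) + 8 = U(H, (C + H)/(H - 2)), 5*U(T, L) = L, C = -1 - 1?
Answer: -265/1892 ≈ -0.14006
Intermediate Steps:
C = -2
f = 70 (f = 5*(1*14) = 5*14 = 70)
U(T, L) = L/5
y(H) = -39/5 (y(H) = -8 + ((-2 + H)/(H - 2))/5 = -8 + ((-2 + H)/(-2 + H))/5 = -8 + (⅕)*1 = -8 + ⅕ = -39/5)
x(F) = 70/F
1/(x(106) + y(26)) = 1/(70/106 - 39/5) = 1/(70*(1/106) - 39/5) = 1/(35/53 - 39/5) = 1/(-1892/265) = -265/1892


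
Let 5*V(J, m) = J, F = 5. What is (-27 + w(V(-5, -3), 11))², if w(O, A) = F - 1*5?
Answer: 729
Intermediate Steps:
V(J, m) = J/5
w(O, A) = 0 (w(O, A) = 5 - 1*5 = 5 - 5 = 0)
(-27 + w(V(-5, -3), 11))² = (-27 + 0)² = (-27)² = 729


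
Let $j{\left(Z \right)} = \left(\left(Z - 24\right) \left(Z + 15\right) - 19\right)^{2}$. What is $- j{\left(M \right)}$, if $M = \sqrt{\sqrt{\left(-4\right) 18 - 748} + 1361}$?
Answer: $- \left(982 - 9 \sqrt{1361 + 2 i \sqrt{205}} + 2 i \sqrt{205}\right)^{2} \approx -4.2181 \cdot 10^{5} - 32684.0 i$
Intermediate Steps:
$M = \sqrt{1361 + 2 i \sqrt{205}}$ ($M = \sqrt{\sqrt{-72 - 748} + 1361} = \sqrt{\sqrt{-820} + 1361} = \sqrt{2 i \sqrt{205} + 1361} = \sqrt{1361 + 2 i \sqrt{205}} \approx 36.894 + 0.3881 i$)
$j{\left(Z \right)} = \left(-19 + \left(-24 + Z\right) \left(15 + Z\right)\right)^{2}$ ($j{\left(Z \right)} = \left(\left(-24 + Z\right) \left(15 + Z\right) - 19\right)^{2} = \left(-19 + \left(-24 + Z\right) \left(15 + Z\right)\right)^{2}$)
$- j{\left(M \right)} = - \left(379 - \left(\sqrt{1361 + 2 i \sqrt{205}}\right)^{2} + 9 \sqrt{1361 + 2 i \sqrt{205}}\right)^{2} = - \left(379 - \left(1361 + 2 i \sqrt{205}\right) + 9 \sqrt{1361 + 2 i \sqrt{205}}\right)^{2} = - \left(-982 + 9 \sqrt{1361 + 2 i \sqrt{205}} - 2 i \sqrt{205}\right)^{2}$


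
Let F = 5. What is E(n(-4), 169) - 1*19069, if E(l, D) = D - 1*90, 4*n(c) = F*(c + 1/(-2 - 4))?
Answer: -18990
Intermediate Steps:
n(c) = -5/24 + 5*c/4 (n(c) = (5*(c + 1/(-2 - 4)))/4 = (5*(c + 1/(-6)))/4 = (5*(c - ⅙))/4 = (5*(-⅙ + c))/4 = (-⅚ + 5*c)/4 = -5/24 + 5*c/4)
E(l, D) = -90 + D (E(l, D) = D - 90 = -90 + D)
E(n(-4), 169) - 1*19069 = (-90 + 169) - 1*19069 = 79 - 19069 = -18990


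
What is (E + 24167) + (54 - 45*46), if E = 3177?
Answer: 25328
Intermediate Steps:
(E + 24167) + (54 - 45*46) = (3177 + 24167) + (54 - 45*46) = 27344 + (54 - 2070) = 27344 - 2016 = 25328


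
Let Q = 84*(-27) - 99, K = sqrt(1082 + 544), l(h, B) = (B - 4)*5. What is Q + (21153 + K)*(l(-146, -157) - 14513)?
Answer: -324024021 - 15318*sqrt(1626) ≈ -3.2464e+8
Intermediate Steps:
l(h, B) = -20 + 5*B (l(h, B) = (-4 + B)*5 = -20 + 5*B)
K = sqrt(1626) ≈ 40.324
Q = -2367 (Q = -2268 - 99 = -2367)
Q + (21153 + K)*(l(-146, -157) - 14513) = -2367 + (21153 + sqrt(1626))*((-20 + 5*(-157)) - 14513) = -2367 + (21153 + sqrt(1626))*((-20 - 785) - 14513) = -2367 + (21153 + sqrt(1626))*(-805 - 14513) = -2367 + (21153 + sqrt(1626))*(-15318) = -2367 + (-324021654 - 15318*sqrt(1626)) = -324024021 - 15318*sqrt(1626)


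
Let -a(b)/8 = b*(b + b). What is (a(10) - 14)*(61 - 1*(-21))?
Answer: -132348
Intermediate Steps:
a(b) = -16*b**2 (a(b) = -8*b*(b + b) = -8*b*2*b = -16*b**2)
(a(10) - 14)*(61 - 1*(-21)) = (-16*10**2 - 14)*(61 - 1*(-21)) = (-16*100 - 14)*(61 + 21) = (-1600 - 14)*82 = -1614*82 = -132348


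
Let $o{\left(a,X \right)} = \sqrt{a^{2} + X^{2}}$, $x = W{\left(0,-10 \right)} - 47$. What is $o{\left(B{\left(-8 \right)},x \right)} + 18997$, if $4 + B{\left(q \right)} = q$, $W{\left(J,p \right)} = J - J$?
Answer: $18997 + \sqrt{2353} \approx 19046.0$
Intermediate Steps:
$W{\left(J,p \right)} = 0$
$B{\left(q \right)} = -4 + q$
$x = -47$ ($x = 0 - 47 = -47$)
$o{\left(a,X \right)} = \sqrt{X^{2} + a^{2}}$
$o{\left(B{\left(-8 \right)},x \right)} + 18997 = \sqrt{\left(-47\right)^{2} + \left(-4 - 8\right)^{2}} + 18997 = \sqrt{2209 + \left(-12\right)^{2}} + 18997 = \sqrt{2209 + 144} + 18997 = \sqrt{2353} + 18997 = 18997 + \sqrt{2353}$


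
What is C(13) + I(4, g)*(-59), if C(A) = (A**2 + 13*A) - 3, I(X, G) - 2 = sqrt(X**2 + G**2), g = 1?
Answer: 217 - 59*sqrt(17) ≈ -26.263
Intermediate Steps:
I(X, G) = 2 + sqrt(G**2 + X**2) (I(X, G) = 2 + sqrt(X**2 + G**2) = 2 + sqrt(G**2 + X**2))
C(A) = -3 + A**2 + 13*A
C(13) + I(4, g)*(-59) = (-3 + 13**2 + 13*13) + (2 + sqrt(1**2 + 4**2))*(-59) = (-3 + 169 + 169) + (2 + sqrt(1 + 16))*(-59) = 335 + (2 + sqrt(17))*(-59) = 335 + (-118 - 59*sqrt(17)) = 217 - 59*sqrt(17)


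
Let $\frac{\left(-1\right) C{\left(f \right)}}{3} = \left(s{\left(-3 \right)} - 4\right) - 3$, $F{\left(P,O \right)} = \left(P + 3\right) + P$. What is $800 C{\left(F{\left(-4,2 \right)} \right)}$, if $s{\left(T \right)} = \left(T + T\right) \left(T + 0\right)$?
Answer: $-26400$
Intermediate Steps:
$s{\left(T \right)} = 2 T^{2}$ ($s{\left(T \right)} = 2 T T = 2 T^{2}$)
$F{\left(P,O \right)} = 3 + 2 P$ ($F{\left(P,O \right)} = \left(3 + P\right) + P = 3 + 2 P$)
$C{\left(f \right)} = -33$ ($C{\left(f \right)} = - 3 \left(\left(2 \left(-3\right)^{2} - 4\right) - 3\right) = - 3 \left(\left(2 \cdot 9 - 4\right) - 3\right) = - 3 \left(\left(18 - 4\right) - 3\right) = - 3 \left(14 - 3\right) = \left(-3\right) 11 = -33$)
$800 C{\left(F{\left(-4,2 \right)} \right)} = 800 \left(-33\right) = -26400$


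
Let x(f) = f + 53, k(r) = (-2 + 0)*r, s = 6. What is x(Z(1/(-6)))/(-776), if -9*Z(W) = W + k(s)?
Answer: -2935/41904 ≈ -0.070041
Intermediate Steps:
k(r) = -2*r
Z(W) = 4/3 - W/9 (Z(W) = -(W - 2*6)/9 = -(W - 12)/9 = -(-12 + W)/9 = 4/3 - W/9)
x(f) = 53 + f
x(Z(1/(-6)))/(-776) = (53 + (4/3 - ⅑/(-6)))/(-776) = (53 + (4/3 - ⅑*(-⅙)))*(-1/776) = (53 + (4/3 + 1/54))*(-1/776) = (53 + 73/54)*(-1/776) = (2935/54)*(-1/776) = -2935/41904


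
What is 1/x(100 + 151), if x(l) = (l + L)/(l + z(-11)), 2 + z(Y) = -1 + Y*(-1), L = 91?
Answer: 259/342 ≈ 0.75731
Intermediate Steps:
z(Y) = -3 - Y (z(Y) = -2 + (-1 + Y*(-1)) = -2 + (-1 - Y) = -3 - Y)
x(l) = (91 + l)/(8 + l) (x(l) = (l + 91)/(l + (-3 - 1*(-11))) = (91 + l)/(l + (-3 + 11)) = (91 + l)/(l + 8) = (91 + l)/(8 + l))
1/x(100 + 151) = 1/((91 + (100 + 151))/(8 + (100 + 151))) = 1/((91 + 251)/(8 + 251)) = 1/(342/259) = 259/342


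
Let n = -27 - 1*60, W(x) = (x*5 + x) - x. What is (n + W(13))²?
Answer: 484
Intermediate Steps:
W(x) = 5*x (W(x) = (5*x + x) - x = 6*x - x = 5*x)
n = -87 (n = -27 - 60 = -87)
(n + W(13))² = (-87 + 5*13)² = (-87 + 65)² = (-22)² = 484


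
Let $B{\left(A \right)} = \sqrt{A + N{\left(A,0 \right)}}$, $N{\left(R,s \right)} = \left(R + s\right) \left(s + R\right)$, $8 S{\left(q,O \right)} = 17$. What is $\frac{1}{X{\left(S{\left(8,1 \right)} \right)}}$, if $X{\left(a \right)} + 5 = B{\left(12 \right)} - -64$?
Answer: $\frac{59}{3325} - \frac{2 \sqrt{39}}{3325} \approx 0.013988$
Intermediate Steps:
$S{\left(q,O \right)} = \frac{17}{8}$ ($S{\left(q,O \right)} = \frac{1}{8} \cdot 17 = \frac{17}{8}$)
$N{\left(R,s \right)} = \left(R + s\right)^{2}$ ($N{\left(R,s \right)} = \left(R + s\right) \left(R + s\right) = \left(R + s\right)^{2}$)
$B{\left(A \right)} = \sqrt{A + A^{2}}$ ($B{\left(A \right)} = \sqrt{A + \left(A + 0\right)^{2}} = \sqrt{A + A^{2}}$)
$X{\left(a \right)} = 59 + 2 \sqrt{39}$ ($X{\left(a \right)} = -5 + \left(\sqrt{12 \left(1 + 12\right)} - -64\right) = -5 + \left(\sqrt{12 \cdot 13} + 64\right) = -5 + \left(\sqrt{156} + 64\right) = -5 + \left(2 \sqrt{39} + 64\right) = -5 + \left(64 + 2 \sqrt{39}\right) = 59 + 2 \sqrt{39}$)
$\frac{1}{X{\left(S{\left(8,1 \right)} \right)}} = \frac{1}{59 + 2 \sqrt{39}}$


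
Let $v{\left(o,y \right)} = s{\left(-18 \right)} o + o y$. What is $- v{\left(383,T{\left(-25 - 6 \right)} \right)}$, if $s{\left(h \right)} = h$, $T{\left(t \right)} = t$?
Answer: $18767$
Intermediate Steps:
$v{\left(o,y \right)} = - 18 o + o y$
$- v{\left(383,T{\left(-25 - 6 \right)} \right)} = - 383 \left(-18 - 31\right) = - 383 \left(-49\right) = \left(-1\right) \left(-18767\right) = 18767$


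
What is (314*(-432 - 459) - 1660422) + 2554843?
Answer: 614647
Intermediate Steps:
(314*(-432 - 459) - 1660422) + 2554843 = (314*(-891) - 1660422) + 2554843 = (-279774 - 1660422) + 2554843 = -1940196 + 2554843 = 614647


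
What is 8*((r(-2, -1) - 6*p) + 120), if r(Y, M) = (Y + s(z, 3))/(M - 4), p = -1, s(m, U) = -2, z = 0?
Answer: 5072/5 ≈ 1014.4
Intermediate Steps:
r(Y, M) = (-2 + Y)/(-4 + M) (r(Y, M) = (Y - 2)/(M - 4) = (-2 + Y)/(-4 + M))
8*((r(-2, -1) - 6*p) + 120) = 8*(((-2 - 2)/(-4 - 1) - 6*(-1)) + 120) = 8*((-4/(-5) + 6) + 120) = 8*((-⅕*(-4) + 6) + 120) = 8*((⅘ + 6) + 120) = 8*(34/5 + 120) = 8*(634/5) = 5072/5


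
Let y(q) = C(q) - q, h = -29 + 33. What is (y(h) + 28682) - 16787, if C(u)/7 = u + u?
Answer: 11947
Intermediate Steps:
h = 4
C(u) = 14*u (C(u) = 7*(u + u) = 7*(2*u) = 14*u)
y(q) = 13*q (y(q) = 14*q - q = 13*q)
(y(h) + 28682) - 16787 = (13*4 + 28682) - 16787 = (52 + 28682) - 16787 = 28734 - 16787 = 11947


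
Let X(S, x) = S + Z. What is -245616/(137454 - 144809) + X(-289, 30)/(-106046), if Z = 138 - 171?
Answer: 13024481323/389984165 ≈ 33.397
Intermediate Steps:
Z = -33
X(S, x) = -33 + S (X(S, x) = S - 33 = -33 + S)
-245616/(137454 - 144809) + X(-289, 30)/(-106046) = -245616/(137454 - 144809) + (-33 - 289)/(-106046) = -245616/(-7355) - 322*(-1/106046) = -245616*(-1/7355) + 161/53023 = 245616/7355 + 161/53023 = 13024481323/389984165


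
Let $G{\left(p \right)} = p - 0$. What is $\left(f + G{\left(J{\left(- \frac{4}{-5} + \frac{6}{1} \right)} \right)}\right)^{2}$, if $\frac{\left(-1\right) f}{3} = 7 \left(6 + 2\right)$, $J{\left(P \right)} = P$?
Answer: $\frac{649636}{25} \approx 25985.0$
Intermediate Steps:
$G{\left(p \right)} = p$ ($G{\left(p \right)} = p + 0 = p$)
$f = -168$ ($f = - 3 \cdot 7 \left(6 + 2\right) = - 3 \cdot 7 \cdot 8 = \left(-3\right) 56 = -168$)
$\left(f + G{\left(J{\left(- \frac{4}{-5} + \frac{6}{1} \right)} \right)}\right)^{2} = \left(-168 + \left(- \frac{4}{-5} + \frac{6}{1}\right)\right)^{2} = \left(-168 + \left(\left(-4\right) \left(- \frac{1}{5}\right) + 6 \cdot 1\right)\right)^{2} = \left(-168 + \left(\frac{4}{5} + 6\right)\right)^{2} = \left(-168 + \frac{34}{5}\right)^{2} = \left(- \frac{806}{5}\right)^{2} = \frac{649636}{25}$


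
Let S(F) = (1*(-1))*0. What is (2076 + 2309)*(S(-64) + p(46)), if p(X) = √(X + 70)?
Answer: 8770*√29 ≈ 47228.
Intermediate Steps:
p(X) = √(70 + X)
S(F) = 0 (S(F) = -1*0 = 0)
(2076 + 2309)*(S(-64) + p(46)) = (2076 + 2309)*(0 + √(70 + 46)) = 4385*(0 + √116) = 4385*(0 + 2*√29) = 4385*(2*√29) = 8770*√29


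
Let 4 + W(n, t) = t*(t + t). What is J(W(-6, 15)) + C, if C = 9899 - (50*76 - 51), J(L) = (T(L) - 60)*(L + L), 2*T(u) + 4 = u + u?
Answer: 348678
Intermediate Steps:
T(u) = -2 + u (T(u) = -2 + (u + u)/2 = -2 + (2*u)/2 = -2 + u)
W(n, t) = -4 + 2*t² (W(n, t) = -4 + t*(t + t) = -4 + t*(2*t) = -4 + 2*t²)
J(L) = 2*L*(-62 + L) (J(L) = ((-2 + L) - 60)*(L + L) = (-62 + L)*(2*L) = 2*L*(-62 + L))
C = 6150 (C = 9899 - (3800 - 51) = 9899 - 1*3749 = 9899 - 3749 = 6150)
J(W(-6, 15)) + C = 2*(-4 + 2*15²)*(-62 + (-4 + 2*15²)) + 6150 = 2*(-4 + 2*225)*(-62 + (-4 + 2*225)) + 6150 = 2*(-4 + 450)*(-62 + (-4 + 450)) + 6150 = 2*446*(-62 + 446) + 6150 = 2*446*384 + 6150 = 342528 + 6150 = 348678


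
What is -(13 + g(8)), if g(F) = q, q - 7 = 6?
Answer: -26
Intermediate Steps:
q = 13 (q = 7 + 6 = 13)
g(F) = 13
-(13 + g(8)) = -(13 + 13) = -1*26 = -26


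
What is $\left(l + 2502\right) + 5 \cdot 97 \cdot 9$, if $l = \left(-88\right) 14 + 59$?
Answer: $5694$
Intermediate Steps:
$l = -1173$ ($l = -1232 + 59 = -1173$)
$\left(l + 2502\right) + 5 \cdot 97 \cdot 9 = \left(-1173 + 2502\right) + 5 \cdot 97 \cdot 9 = 1329 + 5 \cdot 873 = 1329 + 4365 = 5694$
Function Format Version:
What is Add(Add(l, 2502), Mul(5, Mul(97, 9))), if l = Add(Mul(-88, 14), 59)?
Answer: 5694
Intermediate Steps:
l = -1173 (l = Add(-1232, 59) = -1173)
Add(Add(l, 2502), Mul(5, Mul(97, 9))) = Add(Add(-1173, 2502), Mul(5, Mul(97, 9))) = Add(1329, Mul(5, 873)) = Add(1329, 4365) = 5694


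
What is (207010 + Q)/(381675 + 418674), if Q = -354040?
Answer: -49010/266783 ≈ -0.18371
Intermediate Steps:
(207010 + Q)/(381675 + 418674) = (207010 - 354040)/(381675 + 418674) = -147030/800349 = -147030*1/800349 = -49010/266783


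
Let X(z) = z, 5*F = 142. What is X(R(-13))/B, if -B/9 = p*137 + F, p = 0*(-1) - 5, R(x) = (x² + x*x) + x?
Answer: 1625/29547 ≈ 0.054997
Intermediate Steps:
F = 142/5 (F = (⅕)*142 = 142/5 ≈ 28.400)
R(x) = x + 2*x² (R(x) = (x² + x²) + x = 2*x² + x = x + 2*x²)
p = -5 (p = 0 - 5 = -5)
B = 29547/5 (B = -9*(-5*137 + 142/5) = -9*(-685 + 142/5) = -9*(-3283/5) = 29547/5 ≈ 5909.4)
X(R(-13))/B = (-13*(1 + 2*(-13)))/(29547/5) = -13*(1 - 26)*(5/29547) = -13*(-25)*(5/29547) = 325*(5/29547) = 1625/29547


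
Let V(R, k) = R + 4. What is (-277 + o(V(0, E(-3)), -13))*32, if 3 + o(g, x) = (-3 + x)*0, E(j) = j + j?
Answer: -8960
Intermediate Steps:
E(j) = 2*j
V(R, k) = 4 + R
o(g, x) = -3 (o(g, x) = -3 + (-3 + x)*0 = -3 + 0 = -3)
(-277 + o(V(0, E(-3)), -13))*32 = (-277 - 3)*32 = -280*32 = -8960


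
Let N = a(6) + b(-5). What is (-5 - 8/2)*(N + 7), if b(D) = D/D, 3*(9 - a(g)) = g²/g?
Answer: -135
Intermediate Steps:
a(g) = 9 - g/3 (a(g) = 9 - g²/(3*g) = 9 - g/3)
b(D) = 1
N = 8 (N = (9 - ⅓*6) + 1 = (9 - 2) + 1 = 7 + 1 = 8)
(-5 - 8/2)*(N + 7) = (-5 - 8/2)*(8 + 7) = (-5 - 8*½)*15 = (-5 - 4)*15 = -9*15 = -135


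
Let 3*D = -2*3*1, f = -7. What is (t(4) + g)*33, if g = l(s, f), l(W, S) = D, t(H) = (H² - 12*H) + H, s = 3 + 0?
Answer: -990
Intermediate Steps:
s = 3
t(H) = H² - 11*H
D = -2 (D = (-2*3*1)/3 = (-6*1)/3 = (⅓)*(-6) = -2)
l(W, S) = -2
g = -2
(t(4) + g)*33 = (4*(-11 + 4) - 2)*33 = (4*(-7) - 2)*33 = (-28 - 2)*33 = -30*33 = -990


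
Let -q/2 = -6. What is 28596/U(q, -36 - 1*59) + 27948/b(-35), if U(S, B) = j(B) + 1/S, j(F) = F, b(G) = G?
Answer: -43843092/39865 ≈ -1099.8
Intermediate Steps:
q = 12 (q = -2*(-6) = 12)
U(S, B) = B + 1/S
28596/U(q, -36 - 1*59) + 27948/b(-35) = 28596/((-36 - 1*59) + 1/12) + 27948/(-35) = 28596/((-36 - 59) + 1/12) + 27948*(-1/35) = 28596/(-95 + 1/12) - 27948/35 = 28596/(-1139/12) - 27948/35 = 28596*(-12/1139) - 27948/35 = -343152/1139 - 27948/35 = -43843092/39865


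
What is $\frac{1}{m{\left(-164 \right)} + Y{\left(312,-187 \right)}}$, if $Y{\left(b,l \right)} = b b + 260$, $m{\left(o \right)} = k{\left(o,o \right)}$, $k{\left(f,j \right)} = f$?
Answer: $\frac{1}{97440} \approx 1.0263 \cdot 10^{-5}$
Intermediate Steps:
$m{\left(o \right)} = o$
$Y{\left(b,l \right)} = 260 + b^{2}$ ($Y{\left(b,l \right)} = b^{2} + 260 = 260 + b^{2}$)
$\frac{1}{m{\left(-164 \right)} + Y{\left(312,-187 \right)}} = \frac{1}{-164 + \left(260 + 312^{2}\right)} = \frac{1}{-164 + \left(260 + 97344\right)} = \frac{1}{-164 + 97604} = \frac{1}{97440}$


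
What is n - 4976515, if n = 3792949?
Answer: -1183566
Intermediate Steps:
n - 4976515 = 3792949 - 4976515 = -1183566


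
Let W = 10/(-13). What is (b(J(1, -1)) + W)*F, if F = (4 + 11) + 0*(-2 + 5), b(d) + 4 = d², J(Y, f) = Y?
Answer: -735/13 ≈ -56.538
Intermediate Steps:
b(d) = -4 + d²
F = 15 (F = 15 + 0*3 = 15 + 0 = 15)
W = -10/13 (W = 10*(-1/13) = -10/13 ≈ -0.76923)
(b(J(1, -1)) + W)*F = ((-4 + 1²) - 10/13)*15 = ((-4 + 1) - 10/13)*15 = (-3 - 10/13)*15 = -49/13*15 = -735/13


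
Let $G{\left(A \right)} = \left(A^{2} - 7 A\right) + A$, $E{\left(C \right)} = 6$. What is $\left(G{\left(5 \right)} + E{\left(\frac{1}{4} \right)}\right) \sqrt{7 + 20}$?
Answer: $3 \sqrt{3} \approx 5.1962$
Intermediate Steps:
$G{\left(A \right)} = A^{2} - 6 A$
$\left(G{\left(5 \right)} + E{\left(\frac{1}{4} \right)}\right) \sqrt{7 + 20} = \left(5 \left(-6 + 5\right) + 6\right) \sqrt{7 + 20} = \left(5 \left(-1\right) + 6\right) \sqrt{27} = \left(-5 + 6\right) 3 \sqrt{3} = 1 \cdot 3 \sqrt{3} = 3 \sqrt{3}$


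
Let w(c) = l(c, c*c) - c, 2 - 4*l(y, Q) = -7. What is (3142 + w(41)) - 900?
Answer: 8813/4 ≈ 2203.3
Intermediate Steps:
l(y, Q) = 9/4 (l(y, Q) = ½ - ¼*(-7) = ½ + 7/4 = 9/4)
w(c) = 9/4 - c
(3142 + w(41)) - 900 = (3142 + (9/4 - 1*41)) - 900 = (3142 + (9/4 - 41)) - 900 = (3142 - 155/4) - 900 = 12413/4 - 900 = 8813/4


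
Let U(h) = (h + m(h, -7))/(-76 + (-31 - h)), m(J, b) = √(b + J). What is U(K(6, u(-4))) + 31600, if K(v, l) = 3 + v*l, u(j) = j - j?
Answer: 3475997/110 - I/55 ≈ 31600.0 - 0.018182*I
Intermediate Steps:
u(j) = 0
K(v, l) = 3 + l*v
m(J, b) = √(J + b)
U(h) = (h + √(-7 + h))/(-107 - h) (U(h) = (h + √(h - 7))/(-76 + (-31 - h)) = (h + √(-7 + h))/(-107 - h))
U(K(6, u(-4))) + 31600 = (-(3 + 0*6) - √(-7 + (3 + 0*6)))/(107 + (3 + 0*6)) + 31600 = (-(3 + 0) - √(-7 + (3 + 0)))/(107 + (3 + 0)) + 31600 = (-1*3 - √(-7 + 3))/(107 + 3) + 31600 = (-3 - √(-4))/110 + 31600 = (-3 - 2*I)/110 + 31600 = (-3/110 - I/55) + 31600 = 3475997/110 - I/55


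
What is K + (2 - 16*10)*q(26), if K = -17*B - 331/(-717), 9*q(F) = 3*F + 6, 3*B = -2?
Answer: -1048879/717 ≈ -1462.9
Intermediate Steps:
B = -2/3 (B = (1/3)*(-2) = -2/3 ≈ -0.66667)
q(F) = 2/3 + F/3 (q(F) = (3*F + 6)/9 = (6 + 3*F)/9 = 2/3 + F/3)
K = 2819/239 (K = -17*(-2/3) - 331/(-717) = 34/3 - 331*(-1)/717 = 34/3 - 1*(-331/717) = 34/3 + 331/717 = 2819/239 ≈ 11.795)
K + (2 - 16*10)*q(26) = 2819/239 + (2 - 16*10)*(2/3 + (1/3)*26) = 2819/239 + (2 - 160)*(2/3 + 26/3) = 2819/239 - 158*28/3 = 2819/239 - 4424/3 = -1048879/717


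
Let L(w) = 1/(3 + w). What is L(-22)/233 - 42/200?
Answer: -93067/442700 ≈ -0.21023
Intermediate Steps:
L(-22)/233 - 42/200 = 1/((3 - 22)*233) - 42/200 = (1/233)/(-19) - 42*1/200 = -1/19*1/233 - 21/100 = -1/4427 - 21/100 = -93067/442700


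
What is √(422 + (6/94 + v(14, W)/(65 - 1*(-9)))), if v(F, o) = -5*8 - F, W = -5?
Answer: 10*√12741653/1739 ≈ 20.526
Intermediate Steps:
v(F, o) = -40 - F
√(422 + (6/94 + v(14, W)/(65 - 1*(-9)))) = √(422 + (6/94 + (-40 - 1*14)/(65 - 1*(-9)))) = √(422 + (6*(1/94) + (-40 - 14)/(65 + 9))) = √(422 + (3/47 - 54/74)) = √(422 + (3/47 - 54*1/74)) = √(422 + (3/47 - 27/37)) = √(422 - 1158/1739) = √(732700/1739) = 10*√12741653/1739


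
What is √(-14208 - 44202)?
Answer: 3*I*√6490 ≈ 241.68*I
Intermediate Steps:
√(-14208 - 44202) = √(-58410) = 3*I*√6490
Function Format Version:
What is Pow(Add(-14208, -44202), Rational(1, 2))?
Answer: Mul(3, I, Pow(6490, Rational(1, 2))) ≈ Mul(241.68, I)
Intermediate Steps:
Pow(Add(-14208, -44202), Rational(1, 2)) = Pow(-58410, Rational(1, 2)) = Mul(3, I, Pow(6490, Rational(1, 2)))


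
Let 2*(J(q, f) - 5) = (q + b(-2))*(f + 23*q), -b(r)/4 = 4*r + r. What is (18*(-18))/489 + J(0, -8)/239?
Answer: -51077/38957 ≈ -1.3111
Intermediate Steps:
b(r) = -20*r (b(r) = -4*(4*r + r) = -20*r)
J(q, f) = 5 + (40 + q)*(f + 23*q)/2 (J(q, f) = 5 + ((q - 20*(-2))*(f + 23*q))/2 = 5 + ((q + 40)*(f + 23*q))/2 = 5 + ((40 + q)*(f + 23*q))/2 = 5 + (40 + q)*(f + 23*q)/2)
(18*(-18))/489 + J(0, -8)/239 = (18*(-18))/489 + (5 + 20*(-8) + 460*0 + (23/2)*0² + (½)*(-8)*0)/239 = -324*1/489 + (5 - 160 + 0 + (23/2)*0 + 0)*(1/239) = -108/163 + (5 - 160 + 0 + 0 + 0)*(1/239) = -108/163 - 155*1/239 = -108/163 - 155/239 = -51077/38957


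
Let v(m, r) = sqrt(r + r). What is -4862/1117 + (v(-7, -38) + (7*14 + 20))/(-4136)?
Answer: -10120519/2309956 - I*sqrt(19)/2068 ≈ -4.3813 - 0.0021078*I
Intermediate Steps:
v(m, r) = sqrt(2)*sqrt(r) (v(m, r) = sqrt(2*r) = sqrt(2)*sqrt(r))
-4862/1117 + (v(-7, -38) + (7*14 + 20))/(-4136) = -4862/1117 + (sqrt(2)*sqrt(-38) + (7*14 + 20))/(-4136) = -4862*1/1117 + (sqrt(2)*(I*sqrt(38)) + (98 + 20))*(-1/4136) = -4862/1117 + (2*I*sqrt(19) + 118)*(-1/4136) = -4862/1117 + (118 + 2*I*sqrt(19))*(-1/4136) = -4862/1117 + (-59/2068 - I*sqrt(19)/2068) = -10120519/2309956 - I*sqrt(19)/2068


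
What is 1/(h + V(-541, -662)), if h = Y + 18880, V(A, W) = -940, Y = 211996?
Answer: 1/229936 ≈ 4.3490e-6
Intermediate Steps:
h = 230876 (h = 211996 + 18880 = 230876)
1/(h + V(-541, -662)) = 1/(230876 - 940) = 1/229936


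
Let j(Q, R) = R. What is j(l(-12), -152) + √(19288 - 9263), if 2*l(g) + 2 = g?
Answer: -152 + 5*√401 ≈ -51.875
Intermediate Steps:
l(g) = -1 + g/2
j(l(-12), -152) + √(19288 - 9263) = -152 + √(19288 - 9263) = -152 + √10025 = -152 + 5*√401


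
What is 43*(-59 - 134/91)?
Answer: -236629/91 ≈ -2600.3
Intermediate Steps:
43*(-59 - 134/91) = 43*(-5503/91) = -236629/91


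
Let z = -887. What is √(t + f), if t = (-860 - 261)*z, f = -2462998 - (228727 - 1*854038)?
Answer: 4*I*√52710 ≈ 918.35*I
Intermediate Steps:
f = -1837687 (f = -2462998 - (228727 - 854038) = -2462998 - 1*(-625311) = -2462998 + 625311 = -1837687)
t = 994327 (t = (-860 - 261)*(-887) = -1121*(-887) = 994327)
√(t + f) = √(994327 - 1837687) = √(-843360) = 4*I*√52710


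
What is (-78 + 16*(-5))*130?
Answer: -20540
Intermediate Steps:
(-78 + 16*(-5))*130 = (-78 - 80)*130 = -158*130 = -20540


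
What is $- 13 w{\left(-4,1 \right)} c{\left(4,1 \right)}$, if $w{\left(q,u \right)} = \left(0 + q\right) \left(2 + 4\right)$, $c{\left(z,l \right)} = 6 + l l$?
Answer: $2184$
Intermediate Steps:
$c{\left(z,l \right)} = 6 + l^{2}$
$w{\left(q,u \right)} = 6 q$ ($w{\left(q,u \right)} = q 6 = 6 q$)
$- 13 w{\left(-4,1 \right)} c{\left(4,1 \right)} = - 13 \cdot 6 \left(-4\right) \left(6 + 1^{2}\right) = \left(-13\right) \left(-24\right) \left(6 + 1\right) = 312 \cdot 7 = 2184$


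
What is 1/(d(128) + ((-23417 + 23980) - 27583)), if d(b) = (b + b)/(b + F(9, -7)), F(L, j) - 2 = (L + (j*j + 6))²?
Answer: -2113/57093132 ≈ -3.7010e-5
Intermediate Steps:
F(L, j) = 2 + (6 + L + j²)² (F(L, j) = 2 + (L + (j*j + 6))² = 2 + (L + (j² + 6))² = 2 + (L + (6 + j²))² = 2 + (6 + L + j²)²)
d(b) = 2*b/(4098 + b) (d(b) = (b + b)/(b + (2 + (6 + 9 + (-7)²)²)) = (2*b)/(b + (2 + (6 + 9 + 49)²)) = (2*b)/(b + (2 + 64²)) = (2*b)/(b + (2 + 4096)) = (2*b)/(b + 4098) = (2*b)/(4098 + b) = 2*b/(4098 + b))
1/(d(128) + ((-23417 + 23980) - 27583)) = 1/(2*128/(4098 + 128) + ((-23417 + 23980) - 27583)) = 1/(2*128/4226 + (563 - 27583)) = 1/(2*128*(1/4226) - 27020) = 1/(128/2113 - 27020) = 1/(-57093132/2113) = -2113/57093132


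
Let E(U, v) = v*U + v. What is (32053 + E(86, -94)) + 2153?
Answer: 26028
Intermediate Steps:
E(U, v) = v + U*v (E(U, v) = U*v + v = v + U*v)
(32053 + E(86, -94)) + 2153 = (32053 - 94*(1 + 86)) + 2153 = (32053 - 94*87) + 2153 = (32053 - 8178) + 2153 = 23875 + 2153 = 26028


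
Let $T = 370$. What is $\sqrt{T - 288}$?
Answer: $\sqrt{82} \approx 9.0554$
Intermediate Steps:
$\sqrt{T - 288} = \sqrt{370 - 288} = \sqrt{82}$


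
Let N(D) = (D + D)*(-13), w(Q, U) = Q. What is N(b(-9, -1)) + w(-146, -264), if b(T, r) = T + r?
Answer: 114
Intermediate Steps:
N(D) = -26*D (N(D) = (2*D)*(-13) = -26*D)
N(b(-9, -1)) + w(-146, -264) = -26*(-9 - 1) - 146 = -26*(-10) - 146 = 260 - 146 = 114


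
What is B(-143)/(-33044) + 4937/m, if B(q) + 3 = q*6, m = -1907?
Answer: -161496301/63014908 ≈ -2.5628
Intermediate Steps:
B(q) = -3 + 6*q (B(q) = -3 + q*6 = -3 + 6*q)
B(-143)/(-33044) + 4937/m = (-3 + 6*(-143))/(-33044) + 4937/(-1907) = (-3 - 858)*(-1/33044) + 4937*(-1/1907) = -861*(-1/33044) - 4937/1907 = 861/33044 - 4937/1907 = -161496301/63014908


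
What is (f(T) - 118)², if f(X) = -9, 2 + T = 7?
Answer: 16129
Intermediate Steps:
T = 5 (T = -2 + 7 = 5)
(f(T) - 118)² = (-9 - 118)² = (-127)² = 16129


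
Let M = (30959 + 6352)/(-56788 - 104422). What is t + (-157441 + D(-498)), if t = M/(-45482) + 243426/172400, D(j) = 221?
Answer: -4968355845981550297/31601580378200 ≈ -1.5722e+5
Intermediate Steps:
M = -37311/161210 (M = 37311/(-161210) = 37311*(-1/161210) = -37311/161210 ≈ -0.23144)
t = 44621079053703/31601580378200 (t = -37311/161210/(-45482) + 243426/172400 = -37311/161210*(-1/45482) + 243426*(1/172400) = 37311/7332153220 + 121713/86200 = 44621079053703/31601580378200 ≈ 1.4120)
t + (-157441 + D(-498)) = 44621079053703/31601580378200 + (-157441 + 221) = 44621079053703/31601580378200 - 157220 = -4968355845981550297/31601580378200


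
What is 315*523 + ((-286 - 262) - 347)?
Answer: 163850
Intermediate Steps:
315*523 + ((-286 - 262) - 347) = 164745 + (-548 - 347) = 164745 - 895 = 163850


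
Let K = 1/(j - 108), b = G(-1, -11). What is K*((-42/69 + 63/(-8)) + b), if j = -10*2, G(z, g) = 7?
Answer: 273/23552 ≈ 0.011591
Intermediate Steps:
b = 7
j = -20
K = -1/128 (K = 1/(-20 - 108) = 1/(-128) = -1/128 ≈ -0.0078125)
K*((-42/69 + 63/(-8)) + b) = -((-42/69 + 63/(-8)) + 7)/128 = -((-42*1/69 + 63*(-1/8)) + 7)/128 = -((-14/23 - 63/8) + 7)/128 = -(-1561/184 + 7)/128 = -1/128*(-273/184) = 273/23552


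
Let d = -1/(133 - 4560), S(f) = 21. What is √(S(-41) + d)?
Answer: 2*√102892334/4427 ≈ 4.5826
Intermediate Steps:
d = 1/4427 (d = -1/(-4427) = -1*(-1/4427) = 1/4427 ≈ 0.00022589)
√(S(-41) + d) = √(21 + 1/4427) = √(92968/4427) = 2*√102892334/4427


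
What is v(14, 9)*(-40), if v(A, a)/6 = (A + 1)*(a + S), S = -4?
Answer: -18000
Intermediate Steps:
v(A, a) = 6*(1 + A)*(-4 + a) (v(A, a) = 6*((A + 1)*(a - 4)) = 6*((1 + A)*(-4 + a)) = 6*(1 + A)*(-4 + a))
v(14, 9)*(-40) = (-24 - 24*14 + 6*9 + 6*14*9)*(-40) = (-24 - 336 + 54 + 756)*(-40) = 450*(-40) = -18000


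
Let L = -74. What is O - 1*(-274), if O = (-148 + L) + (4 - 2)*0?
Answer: 52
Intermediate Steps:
O = -222 (O = (-148 - 74) + (4 - 2)*0 = -222 + 2*0 = -222 + 0 = -222)
O - 1*(-274) = -222 - 1*(-274) = -222 + 274 = 52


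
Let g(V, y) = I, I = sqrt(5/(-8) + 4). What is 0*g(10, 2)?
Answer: 0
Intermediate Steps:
I = 3*sqrt(6)/4 (I = sqrt(5*(-1/8) + 4) = sqrt(-5/8 + 4) = sqrt(27/8) = 3*sqrt(6)/4 ≈ 1.8371)
g(V, y) = 3*sqrt(6)/4
0*g(10, 2) = 0*(3*sqrt(6)/4) = 0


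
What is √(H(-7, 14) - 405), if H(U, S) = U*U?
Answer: 2*I*√89 ≈ 18.868*I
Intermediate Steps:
H(U, S) = U²
√(H(-7, 14) - 405) = √((-7)² - 405) = √(49 - 405) = √(-356) = 2*I*√89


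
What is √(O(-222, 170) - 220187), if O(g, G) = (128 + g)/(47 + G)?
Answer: I*√10368406041/217 ≈ 469.24*I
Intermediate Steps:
O(g, G) = (128 + g)/(47 + G)
√(O(-222, 170) - 220187) = √((128 - 222)/(47 + 170) - 220187) = √(-94/217 - 220187) = √(-47780673/217) = I*√10368406041/217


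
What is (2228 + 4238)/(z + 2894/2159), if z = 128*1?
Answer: 6980047/139623 ≈ 49.992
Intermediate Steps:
z = 128
(2228 + 4238)/(z + 2894/2159) = (2228 + 4238)/(128 + 2894/2159) = 6466/(128 + 2894*(1/2159)) = 6466/(128 + 2894/2159) = 6466/(279246/2159) = 6466*(2159/279246) = 6980047/139623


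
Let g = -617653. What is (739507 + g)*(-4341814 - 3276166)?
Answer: -928281334920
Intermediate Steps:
(739507 + g)*(-4341814 - 3276166) = (739507 - 617653)*(-4341814 - 3276166) = 121854*(-7617980) = -928281334920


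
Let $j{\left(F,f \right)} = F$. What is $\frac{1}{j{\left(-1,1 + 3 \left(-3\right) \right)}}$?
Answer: $-1$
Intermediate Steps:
$\frac{1}{j{\left(-1,1 + 3 \left(-3\right) \right)}} = \frac{1}{-1} = -1$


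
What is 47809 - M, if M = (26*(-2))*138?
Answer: 54985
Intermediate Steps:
M = -7176 (M = -52*138 = -7176)
47809 - M = 47809 - 1*(-7176) = 47809 + 7176 = 54985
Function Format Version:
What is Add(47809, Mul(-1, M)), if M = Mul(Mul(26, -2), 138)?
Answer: 54985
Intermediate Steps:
M = -7176 (M = Mul(-52, 138) = -7176)
Add(47809, Mul(-1, M)) = Add(47809, Mul(-1, -7176)) = Add(47809, 7176) = 54985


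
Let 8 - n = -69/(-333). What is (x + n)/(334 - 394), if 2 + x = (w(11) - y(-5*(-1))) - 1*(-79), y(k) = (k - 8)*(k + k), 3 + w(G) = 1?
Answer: -626/333 ≈ -1.8799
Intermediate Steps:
w(G) = -2 (w(G) = -3 + 1 = -2)
n = 865/111 (n = 8 - (-69)/(-333) = 8 - (-69)*(-1)/333 = 8 - 1*23/111 = 8 - 23/111 = 865/111 ≈ 7.7928)
y(k) = 2*k*(-8 + k) (y(k) = (-8 + k)*(2*k) = 2*k*(-8 + k))
x = 105 (x = -2 + ((-2 - 2*(-5*(-1))*(-8 - 5*(-1))) - 1*(-79)) = -2 + ((-2 - 2*5*(-8 + 5)) + 79) = -2 + ((-2 - 2*5*(-3)) + 79) = -2 + ((-2 - 1*(-30)) + 79) = -2 + ((-2 + 30) + 79) = -2 + (28 + 79) = -2 + 107 = 105)
(x + n)/(334 - 394) = (105 + 865/111)/(334 - 394) = (12520/111)/(-60) = (12520/111)*(-1/60) = -626/333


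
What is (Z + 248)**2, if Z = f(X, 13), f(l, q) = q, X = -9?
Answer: 68121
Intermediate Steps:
Z = 13
(Z + 248)**2 = (13 + 248)**2 = 261**2 = 68121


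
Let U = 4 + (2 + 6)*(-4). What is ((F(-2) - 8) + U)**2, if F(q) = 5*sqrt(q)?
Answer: 1246 - 360*I*sqrt(2) ≈ 1246.0 - 509.12*I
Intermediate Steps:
U = -28 (U = 4 + 8*(-4) = 4 - 32 = -28)
((F(-2) - 8) + U)**2 = ((5*sqrt(-2) - 8) - 28)**2 = ((5*(I*sqrt(2)) - 8) - 28)**2 = ((5*I*sqrt(2) - 8) - 28)**2 = ((-8 + 5*I*sqrt(2)) - 28)**2 = (-36 + 5*I*sqrt(2))**2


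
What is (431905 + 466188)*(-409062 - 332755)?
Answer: -666220654981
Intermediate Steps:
(431905 + 466188)*(-409062 - 332755) = 898093*(-741817) = -666220654981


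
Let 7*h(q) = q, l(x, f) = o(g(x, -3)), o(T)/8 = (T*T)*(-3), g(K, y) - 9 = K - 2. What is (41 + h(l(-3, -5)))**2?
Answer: 9409/49 ≈ 192.02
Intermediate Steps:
g(K, y) = 7 + K (g(K, y) = 9 + (K - 2) = 9 + (-2 + K) = 7 + K)
o(T) = -24*T**2 (o(T) = 8*((T*T)*(-3)) = 8*(T**2*(-3)) = 8*(-3*T**2) = -24*T**2)
l(x, f) = -24*(7 + x)**2
h(q) = q/7
(41 + h(l(-3, -5)))**2 = (41 + (-24*(7 - 3)**2)/7)**2 = (41 + (-24*4**2)/7)**2 = (41 + (-24*16)/7)**2 = (41 + (1/7)*(-384))**2 = (41 - 384/7)**2 = (-97/7)**2 = 9409/49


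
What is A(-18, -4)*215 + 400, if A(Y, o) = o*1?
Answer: -460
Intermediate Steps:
A(Y, o) = o
A(-18, -4)*215 + 400 = -4*215 + 400 = -860 + 400 = -460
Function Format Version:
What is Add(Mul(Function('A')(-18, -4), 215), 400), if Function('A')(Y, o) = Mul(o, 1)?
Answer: -460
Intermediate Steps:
Function('A')(Y, o) = o
Add(Mul(Function('A')(-18, -4), 215), 400) = Add(Mul(-4, 215), 400) = Add(-860, 400) = -460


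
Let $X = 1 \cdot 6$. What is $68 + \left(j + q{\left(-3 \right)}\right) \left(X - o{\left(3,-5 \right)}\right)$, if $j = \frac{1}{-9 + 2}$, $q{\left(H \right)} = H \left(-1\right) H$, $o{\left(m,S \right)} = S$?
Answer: $- \frac{228}{7} \approx -32.571$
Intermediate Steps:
$q{\left(H \right)} = - H^{2}$ ($q{\left(H \right)} = - H H = - H^{2}$)
$X = 6$
$j = - \frac{1}{7}$ ($j = \frac{1}{-7} = - \frac{1}{7} \approx -0.14286$)
$68 + \left(j + q{\left(-3 \right)}\right) \left(X - o{\left(3,-5 \right)}\right) = 68 + \left(- \frac{1}{7} - \left(-3\right)^{2}\right) \left(6 - -5\right) = 68 + \left(- \frac{1}{7} - 9\right) \left(6 + 5\right) = 68 + \left(- \frac{1}{7} - 9\right) 11 = 68 - \frac{704}{7} = - \frac{228}{7}$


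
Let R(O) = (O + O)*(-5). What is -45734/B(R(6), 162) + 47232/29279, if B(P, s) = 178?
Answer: -665319245/2605831 ≈ -255.32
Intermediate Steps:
R(O) = -10*O (R(O) = (2*O)*(-5) = -10*O)
-45734/B(R(6), 162) + 47232/29279 = -45734/178 + 47232/29279 = -45734*1/178 + 47232*(1/29279) = -22867/89 + 47232/29279 = -665319245/2605831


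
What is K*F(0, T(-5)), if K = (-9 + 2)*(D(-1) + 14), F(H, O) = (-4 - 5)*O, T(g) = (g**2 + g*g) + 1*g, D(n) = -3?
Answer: 31185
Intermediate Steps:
T(g) = g + 2*g**2 (T(g) = (g**2 + g**2) + g = 2*g**2 + g = g + 2*g**2)
F(H, O) = -9*O
K = -77 (K = (-9 + 2)*(-3 + 14) = -7*11 = -77)
K*F(0, T(-5)) = -(-693)*(-5*(1 + 2*(-5))) = -(-693)*(-5*(1 - 10)) = -(-693)*(-5*(-9)) = -(-693)*45 = -77*(-405) = 31185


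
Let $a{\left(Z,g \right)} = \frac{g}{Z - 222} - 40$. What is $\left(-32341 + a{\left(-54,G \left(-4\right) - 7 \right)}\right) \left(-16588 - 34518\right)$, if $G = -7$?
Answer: $\frac{3309734549}{2} \approx 1.6549 \cdot 10^{9}$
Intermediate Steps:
$a{\left(Z,g \right)} = -40 + \frac{g}{-222 + Z}$ ($a{\left(Z,g \right)} = \frac{g}{-222 + Z} - 40 = -40 + \frac{g}{-222 + Z}$)
$\left(-32341 + a{\left(-54,G \left(-4\right) - 7 \right)}\right) \left(-16588 - 34518\right) = \left(-32341 + \frac{8880 - -21 - -2160}{-222 - 54}\right) \left(-16588 - 34518\right) = \left(-32341 + \frac{8880 + \left(28 - 7\right) + 2160}{-276}\right) \left(-51106\right) = \left(-32341 - \frac{8880 + 21 + 2160}{276}\right) \left(-51106\right) = \left(-32341 - \frac{3687}{92}\right) \left(-51106\right) = \left(- \frac{2979059}{92}\right) \left(-51106\right) = \frac{3309734549}{2}$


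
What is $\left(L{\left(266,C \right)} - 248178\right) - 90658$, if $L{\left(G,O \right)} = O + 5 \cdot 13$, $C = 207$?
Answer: $-338564$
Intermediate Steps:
$L{\left(G,O \right)} = 65 + O$ ($L{\left(G,O \right)} = O + 65 = 65 + O$)
$\left(L{\left(266,C \right)} - 248178\right) - 90658 = \left(\left(65 + 207\right) - 248178\right) - 90658 = \left(272 - 248178\right) - 90658 = -247906 - 90658 = -338564$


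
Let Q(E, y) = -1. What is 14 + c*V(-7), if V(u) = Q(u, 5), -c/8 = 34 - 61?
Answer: -202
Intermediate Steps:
c = 216 (c = -8*(34 - 61) = -8*(-27) = 216)
V(u) = -1
14 + c*V(-7) = 14 + 216*(-1) = 14 - 216 = -202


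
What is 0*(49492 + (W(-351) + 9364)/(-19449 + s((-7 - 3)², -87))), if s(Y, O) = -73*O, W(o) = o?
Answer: 0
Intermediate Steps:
0*(49492 + (W(-351) + 9364)/(-19449 + s((-7 - 3)², -87))) = 0*(49492 + (-351 + 9364)/(-19449 - 73*(-87))) = 0*(49492 + 9013/(-19449 + 6351)) = 0*(49492 + 9013/(-13098)) = 0*(49492 + 9013*(-1/13098)) = 0*(49492 - 9013/13098) = 0*(648237203/13098) = 0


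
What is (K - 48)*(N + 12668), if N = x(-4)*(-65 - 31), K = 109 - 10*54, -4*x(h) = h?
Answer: -6021988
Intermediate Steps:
x(h) = -h/4
K = -431 (K = 109 - 540 = -431)
N = -96 (N = (-¼*(-4))*(-65 - 31) = 1*(-96) = -96)
(K - 48)*(N + 12668) = (-431 - 48)*(-96 + 12668) = -479*12572 = -6021988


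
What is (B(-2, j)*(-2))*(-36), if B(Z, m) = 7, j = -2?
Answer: 504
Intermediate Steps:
(B(-2, j)*(-2))*(-36) = (7*(-2))*(-36) = -14*(-36) = 504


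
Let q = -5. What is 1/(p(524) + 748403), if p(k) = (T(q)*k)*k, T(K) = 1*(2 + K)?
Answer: -1/75325 ≈ -1.3276e-5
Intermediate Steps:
T(K) = 2 + K
p(k) = -3*k² (p(k) = ((2 - 5)*k)*k = (-3*k)*k = -3*k²)
1/(p(524) + 748403) = 1/(-3*524² + 748403) = 1/(-3*274576 + 748403) = 1/(-823728 + 748403) = 1/(-75325) = -1/75325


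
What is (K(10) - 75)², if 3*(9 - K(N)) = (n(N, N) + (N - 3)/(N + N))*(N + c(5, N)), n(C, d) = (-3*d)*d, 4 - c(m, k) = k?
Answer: 25030009/225 ≈ 1.1124e+5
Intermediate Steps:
c(m, k) = 4 - k
n(C, d) = -3*d²
K(N) = 9 + 4*N² - 2*(-3 + N)/(3*N) (K(N) = 9 - (-3*N² + (N - 3)/(N + N))*(N + (4 - N))/3 = 9 - (-3*N² + (-3 + N)/((2*N)))*4/3 = 9 - (-3*N² + (-3 + N)*(1/(2*N)))*4/3 = 9 - (-3*N² + (-3 + N)/(2*N))*4/3 = 9 - (-12*N² + 2*(-3 + N)/N)/3 = 9 + (4*N² - 2*(-3 + N)/(3*N)) = 9 + 4*N² - 2*(-3 + N)/(3*N))
(K(10) - 75)² = ((25/3 + 2/10 + 4*10²) - 75)² = ((25/3 + 2*(⅒) + 4*100) - 75)² = ((25/3 + ⅕ + 400) - 75)² = (6128/15 - 75)² = (5003/15)² = 25030009/225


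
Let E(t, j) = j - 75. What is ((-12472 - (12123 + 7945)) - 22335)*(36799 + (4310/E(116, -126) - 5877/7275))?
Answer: -39347366009870/19497 ≈ -2.0181e+9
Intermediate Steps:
E(t, j) = -75 + j
((-12472 - (12123 + 7945)) - 22335)*(36799 + (4310/E(116, -126) - 5877/7275)) = ((-12472 - (12123 + 7945)) - 22335)*(36799 + (4310/(-75 - 126) - 5877/7275)) = ((-12472 - 1*20068) - 22335)*(36799 + (4310/(-201) - 5877*1/7275)) = ((-12472 - 20068) - 22335)*(36799 + (4310*(-1/201) - 1959/2425)) = (-32540 - 22335)*(36799 + (-4310/201 - 1959/2425)) = -54875*(36799 - 10845509/487425) = -54875*17925907066/487425 = -39347366009870/19497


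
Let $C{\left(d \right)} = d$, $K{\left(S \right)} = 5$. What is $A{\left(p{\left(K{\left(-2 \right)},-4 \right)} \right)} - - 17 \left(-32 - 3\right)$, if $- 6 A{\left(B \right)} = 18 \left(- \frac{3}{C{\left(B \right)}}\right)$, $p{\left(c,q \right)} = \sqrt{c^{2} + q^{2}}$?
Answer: $-595 + \frac{9 \sqrt{41}}{41} \approx -593.59$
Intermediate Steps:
$A{\left(B \right)} = \frac{9}{B}$ ($A{\left(B \right)} = - \frac{18 \left(- \frac{3}{B}\right)}{6} = - \frac{\left(-54\right) \frac{1}{B}}{6} = \frac{9}{B}$)
$A{\left(p{\left(K{\left(-2 \right)},-4 \right)} \right)} - - 17 \left(-32 - 3\right) = \frac{9}{\sqrt{5^{2} + \left(-4\right)^{2}}} - - 17 \left(-32 - 3\right) = \frac{9}{\sqrt{25 + 16}} - \left(-17\right) \left(-35\right) = \frac{9}{\sqrt{41}} - 595 = 9 \frac{\sqrt{41}}{41} - 595 = \frac{9 \sqrt{41}}{41} - 595 = -595 + \frac{9 \sqrt{41}}{41}$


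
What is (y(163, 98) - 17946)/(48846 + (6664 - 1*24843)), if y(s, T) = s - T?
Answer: -17881/30667 ≈ -0.58307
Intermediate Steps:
(y(163, 98) - 17946)/(48846 + (6664 - 1*24843)) = ((163 - 1*98) - 17946)/(48846 + (6664 - 1*24843)) = ((163 - 98) - 17946)/(48846 + (6664 - 24843)) = (65 - 17946)/(48846 - 18179) = -17881/30667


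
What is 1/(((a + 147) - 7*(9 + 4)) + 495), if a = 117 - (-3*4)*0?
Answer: 1/668 ≈ 0.0014970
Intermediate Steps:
a = 117 (a = 117 - (-12)*0 = 117 - 1*0 = 117 + 0 = 117)
1/(((a + 147) - 7*(9 + 4)) + 495) = 1/(((117 + 147) - 7*(9 + 4)) + 495) = 1/((264 - 7*13) + 495) = 1/((264 - 91) + 495) = 1/(173 + 495) = 1/668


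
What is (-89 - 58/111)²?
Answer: 98743969/12321 ≈ 8014.3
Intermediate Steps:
(-89 - 58/111)² = (-9937/111)² = 98743969/12321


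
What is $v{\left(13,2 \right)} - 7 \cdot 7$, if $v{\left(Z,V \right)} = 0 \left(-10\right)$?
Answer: $-49$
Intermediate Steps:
$v{\left(Z,V \right)} = 0$
$v{\left(13,2 \right)} - 7 \cdot 7 = 0 - 7 \cdot 7 = 0 - 49 = -49$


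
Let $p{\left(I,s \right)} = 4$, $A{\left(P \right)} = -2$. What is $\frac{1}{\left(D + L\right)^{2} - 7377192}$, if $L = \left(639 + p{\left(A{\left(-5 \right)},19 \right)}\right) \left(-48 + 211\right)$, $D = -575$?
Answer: $\frac{1}{10857349564} \approx 9.2104 \cdot 10^{-11}$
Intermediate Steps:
$L = 104809$ ($L = \left(639 + 4\right) \left(-48 + 211\right) = 643 \cdot 163 = 104809$)
$\frac{1}{\left(D + L\right)^{2} - 7377192} = \frac{1}{\left(-575 + 104809\right)^{2} - 7377192} = \frac{1}{104234^{2} - 7377192} = \frac{1}{10864726756 - 7377192} = \frac{1}{10857349564}$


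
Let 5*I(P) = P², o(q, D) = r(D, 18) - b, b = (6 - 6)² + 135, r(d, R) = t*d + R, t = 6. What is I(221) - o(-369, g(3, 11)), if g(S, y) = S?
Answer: 49336/5 ≈ 9867.2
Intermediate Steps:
r(d, R) = R + 6*d (r(d, R) = 6*d + R = R + 6*d)
b = 135 (b = 0² + 135 = 0 + 135 = 135)
o(q, D) = -117 + 6*D (o(q, D) = (18 + 6*D) - 1*135 = (18 + 6*D) - 135 = -117 + 6*D)
I(P) = P²/5
I(221) - o(-369, g(3, 11)) = (⅕)*221² - (-117 + 6*3) = (⅕)*48841 - (-117 + 18) = 48841/5 - 1*(-99) = 48841/5 + 99 = 49336/5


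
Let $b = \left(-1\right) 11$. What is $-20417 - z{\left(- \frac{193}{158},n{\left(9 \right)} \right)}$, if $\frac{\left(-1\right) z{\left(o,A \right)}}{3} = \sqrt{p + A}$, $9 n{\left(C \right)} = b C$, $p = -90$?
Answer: $-20417 + 3 i \sqrt{101} \approx -20417.0 + 30.15 i$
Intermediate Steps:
$b = -11$
$n{\left(C \right)} = - \frac{11 C}{9}$ ($n{\left(C \right)} = \frac{\left(-11\right) C}{9} = - \frac{11 C}{9}$)
$z{\left(o,A \right)} = - 3 \sqrt{-90 + A}$
$-20417 - z{\left(- \frac{193}{158},n{\left(9 \right)} \right)} = -20417 - - 3 \sqrt{-90 - 11} = -20417 - - 3 \sqrt{-101} = -20417 - - 3 i \sqrt{101} = -20417 + 3 i \sqrt{101}$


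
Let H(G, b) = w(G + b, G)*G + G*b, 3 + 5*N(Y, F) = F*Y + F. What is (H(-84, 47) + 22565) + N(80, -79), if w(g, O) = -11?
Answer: 91303/5 ≈ 18261.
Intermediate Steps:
N(Y, F) = -⅗ + F/5 + F*Y/5 (N(Y, F) = -⅗ + (F*Y + F)/5 = -⅗ + (F + F*Y)/5 = -⅗ + (F/5 + F*Y/5) = -⅗ + F/5 + F*Y/5)
H(G, b) = -11*G + G*b
(H(-84, 47) + 22565) + N(80, -79) = (-84*(-11 + 47) + 22565) + (-⅗ + (⅕)*(-79) + (⅕)*(-79)*80) = (-84*36 + 22565) + (-⅗ - 79/5 - 1264) = (-3024 + 22565) - 6402/5 = 19541 - 6402/5 = 91303/5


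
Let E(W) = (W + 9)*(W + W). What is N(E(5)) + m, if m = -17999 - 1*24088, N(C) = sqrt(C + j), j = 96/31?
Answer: -42087 + 2*sqrt(34379)/31 ≈ -42075.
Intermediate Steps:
E(W) = 2*W*(9 + W) (E(W) = (9 + W)*(2*W) = 2*W*(9 + W))
j = 96/31 (j = 96*(1/31) = 96/31 ≈ 3.0968)
N(C) = sqrt(96/31 + C) (N(C) = sqrt(C + 96/31) = sqrt(96/31 + C))
m = -42087 (m = -17999 - 24088 = -42087)
N(E(5)) + m = sqrt(2976 + 961*(2*5*(9 + 5)))/31 - 42087 = sqrt(2976 + 961*(2*5*14))/31 - 42087 = sqrt(2976 + 961*140)/31 - 42087 = sqrt(2976 + 134540)/31 - 42087 = sqrt(137516)/31 - 42087 = (2*sqrt(34379))/31 - 42087 = 2*sqrt(34379)/31 - 42087 = -42087 + 2*sqrt(34379)/31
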